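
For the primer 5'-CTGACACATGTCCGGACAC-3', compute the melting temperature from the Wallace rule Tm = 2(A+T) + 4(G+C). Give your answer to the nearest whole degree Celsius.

Base counts: A=5, T=3, G=4, C=7 (length 19).
Tm = 2·(5+3) + 4·(4+7) = 2·8 + 4·11 = 16 + 44 = 60°C.

60°C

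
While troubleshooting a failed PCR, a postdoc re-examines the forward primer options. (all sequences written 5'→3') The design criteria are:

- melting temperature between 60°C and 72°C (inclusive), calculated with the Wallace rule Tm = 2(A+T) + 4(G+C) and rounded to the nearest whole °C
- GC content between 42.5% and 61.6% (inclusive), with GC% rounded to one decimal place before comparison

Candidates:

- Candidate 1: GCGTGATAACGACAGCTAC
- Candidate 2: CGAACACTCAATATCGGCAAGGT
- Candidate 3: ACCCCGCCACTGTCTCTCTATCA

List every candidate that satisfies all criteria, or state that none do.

Candidate 2 and Candidate 3.

Candidate 1 (19 nt, A=6 T=3 G=5 C=5): Tm = 2·9 + 4·10 = 58°C, outside 60–72°C ✗; GC 10/19 = 52.6% ✓ — fails.
Candidate 2 (23 nt, A=8 T=4 G=5 C=6): Tm = 2·12 + 4·11 = 68°C ✓; GC 11/23 = 47.8% ✓ — passes.
Candidate 3 (23 nt, A=4 T=6 G=2 C=11): Tm = 2·10 + 4·13 = 72°C ✓; GC 13/23 = 56.5% ✓ — passes.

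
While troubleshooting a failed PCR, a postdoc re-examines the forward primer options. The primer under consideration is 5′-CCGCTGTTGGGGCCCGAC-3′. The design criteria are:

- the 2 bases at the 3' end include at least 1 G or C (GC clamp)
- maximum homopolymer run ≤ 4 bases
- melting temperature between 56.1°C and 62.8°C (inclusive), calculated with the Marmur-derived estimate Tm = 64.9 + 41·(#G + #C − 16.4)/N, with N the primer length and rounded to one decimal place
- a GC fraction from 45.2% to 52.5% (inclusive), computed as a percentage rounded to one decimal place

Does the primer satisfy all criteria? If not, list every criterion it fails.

Base counts: A=1, T=3, G=7, C=7 (length 18).
GC clamp: 3' end AC has 1 G/C ✓
homopolymer run: longest run = 4 ✓
Tm: Tm = 64.9 + 41·(14 − 16.4)/18 = 59.4°C ✓
GC content: GC 14/18 = 77.8%, outside 45.2–52.5% ✗

Fails: GC content.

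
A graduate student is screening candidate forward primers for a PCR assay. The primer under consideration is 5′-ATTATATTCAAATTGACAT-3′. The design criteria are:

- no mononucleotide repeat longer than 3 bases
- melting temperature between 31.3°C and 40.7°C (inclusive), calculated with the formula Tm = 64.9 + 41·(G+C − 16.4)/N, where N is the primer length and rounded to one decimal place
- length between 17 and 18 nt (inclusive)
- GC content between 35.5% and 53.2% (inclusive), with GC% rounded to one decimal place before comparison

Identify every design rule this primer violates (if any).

Fails: length, GC content.

Base counts: A=8, T=8, G=1, C=2 (length 19).
homopolymer run: longest run = 3 ✓
Tm: Tm = 64.9 + 41·(3 − 16.4)/19 = 36.0°C ✓
length: length 19, outside 17–18 ✗
GC content: GC 3/19 = 15.8%, outside 35.5–53.2% ✗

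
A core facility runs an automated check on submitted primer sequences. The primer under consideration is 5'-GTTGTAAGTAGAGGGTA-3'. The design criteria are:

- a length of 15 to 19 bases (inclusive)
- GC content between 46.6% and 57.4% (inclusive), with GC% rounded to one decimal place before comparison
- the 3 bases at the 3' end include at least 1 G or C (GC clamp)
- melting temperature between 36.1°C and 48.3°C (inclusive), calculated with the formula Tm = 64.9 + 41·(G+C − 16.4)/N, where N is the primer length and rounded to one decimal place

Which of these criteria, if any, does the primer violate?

Base counts: A=5, T=5, G=7, C=0 (length 17).
length: length 17 ✓
GC content: GC 7/17 = 41.2%, outside 46.6–57.4% ✗
GC clamp: 3' end GTA has 1 G/C ✓
Tm: Tm = 64.9 + 41·(7 − 16.4)/17 = 42.2°C ✓

Fails: GC content.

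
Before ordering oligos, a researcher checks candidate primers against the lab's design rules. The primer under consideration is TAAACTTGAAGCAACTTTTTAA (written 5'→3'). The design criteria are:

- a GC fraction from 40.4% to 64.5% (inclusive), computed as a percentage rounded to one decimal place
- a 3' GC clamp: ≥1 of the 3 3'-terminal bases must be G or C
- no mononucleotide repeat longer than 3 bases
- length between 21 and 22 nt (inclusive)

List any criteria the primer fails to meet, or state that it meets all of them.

Base counts: A=9, T=8, G=2, C=3 (length 22).
GC content: GC 5/22 = 22.7%, outside 40.4–64.5% ✗
GC clamp: 3' end TAA has 0 G/C, need ≥1 ✗
homopolymer run: longest run = 5, exceeds 3 ✗
length: length 22 ✓

Fails: GC content, GC clamp, homopolymer run.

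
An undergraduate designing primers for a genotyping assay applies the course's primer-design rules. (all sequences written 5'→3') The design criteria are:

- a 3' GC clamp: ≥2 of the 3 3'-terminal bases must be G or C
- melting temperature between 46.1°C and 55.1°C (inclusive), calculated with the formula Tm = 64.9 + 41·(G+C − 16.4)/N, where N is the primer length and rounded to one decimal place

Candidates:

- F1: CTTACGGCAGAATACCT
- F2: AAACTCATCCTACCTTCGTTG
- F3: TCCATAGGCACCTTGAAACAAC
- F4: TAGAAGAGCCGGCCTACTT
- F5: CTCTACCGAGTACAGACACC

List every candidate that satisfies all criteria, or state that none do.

F5 only.

F1 (17 nt, A=5 T=4 G=3 C=5): 3' end CCT has 2 G/C ✓; Tm = 64.9 + 41·(8 − 16.4)/17 = 44.6°C, outside 46.1–55.1°C ✗ — fails.
F2 (21 nt, A=5 T=7 G=2 C=7): 3' end TTG has 1 G/C, need ≥2 ✗; Tm = 64.9 + 41·(9 − 16.4)/21 = 50.5°C ✓ — fails.
F3 (22 nt, A=8 T=4 G=3 C=7): 3' end AAC has 1 G/C, need ≥2 ✗; Tm = 64.9 + 41·(10 − 16.4)/22 = 53.0°C ✓ — fails.
F4 (19 nt, A=5 T=4 G=5 C=5): 3' end CTT has 1 G/C, need ≥2 ✗; Tm = 64.9 + 41·(10 − 16.4)/19 = 51.1°C ✓ — fails.
F5 (20 nt, A=6 T=3 G=3 C=8): 3' end ACC has 2 G/C ✓; Tm = 64.9 + 41·(11 − 16.4)/20 = 53.8°C ✓ — passes.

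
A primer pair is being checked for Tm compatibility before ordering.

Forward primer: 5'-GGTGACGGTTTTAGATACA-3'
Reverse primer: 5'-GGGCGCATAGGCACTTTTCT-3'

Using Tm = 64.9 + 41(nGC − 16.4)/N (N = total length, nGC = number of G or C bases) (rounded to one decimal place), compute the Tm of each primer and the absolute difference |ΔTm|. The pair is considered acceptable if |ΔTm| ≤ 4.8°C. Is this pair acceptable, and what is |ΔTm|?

Forward: G+C = 8, N = 19 → Tm = 64.9 + 41·(8 − 16.4)/19 = 46.8°C.
Reverse: G+C = 11, N = 20 → Tm = 64.9 + 41·(11 − 16.4)/20 = 53.8°C.
|ΔTm| = |46.8 − 53.8| = 7.0°C, > 4.8°C.

|ΔTm| = 7.0°C; the pair is not acceptable.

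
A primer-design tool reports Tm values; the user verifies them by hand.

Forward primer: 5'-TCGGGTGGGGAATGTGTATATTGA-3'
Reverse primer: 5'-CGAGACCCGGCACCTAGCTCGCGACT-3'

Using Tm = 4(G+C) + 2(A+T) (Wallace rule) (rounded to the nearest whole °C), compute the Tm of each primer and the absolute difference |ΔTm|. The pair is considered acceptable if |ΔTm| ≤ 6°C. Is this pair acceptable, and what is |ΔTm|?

Forward: A=5 T=8 G=10 C=1 → Tm = 2·13 + 4·11 = 70°C.
Reverse: A=5 T=3 G=7 C=11 → Tm = 2·8 + 4·18 = 88°C.
|ΔTm| = |70 − 88| = 18°C, > 6°C.

|ΔTm| = 18°C; the pair is not acceptable.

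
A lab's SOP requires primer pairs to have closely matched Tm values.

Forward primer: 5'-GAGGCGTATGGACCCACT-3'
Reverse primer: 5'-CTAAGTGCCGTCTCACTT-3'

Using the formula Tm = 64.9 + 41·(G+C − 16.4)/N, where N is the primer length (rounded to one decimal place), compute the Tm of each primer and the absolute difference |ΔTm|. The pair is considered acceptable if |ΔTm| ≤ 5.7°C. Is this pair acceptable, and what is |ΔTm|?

Forward: G+C = 11, N = 18 → Tm = 64.9 + 41·(11 − 16.4)/18 = 52.6°C.
Reverse: G+C = 9, N = 18 → Tm = 64.9 + 41·(9 − 16.4)/18 = 48.0°C.
|ΔTm| = |52.6 − 48.0| = 4.6°C, ≤ 5.7°C.

|ΔTm| = 4.6°C; the pair is acceptable.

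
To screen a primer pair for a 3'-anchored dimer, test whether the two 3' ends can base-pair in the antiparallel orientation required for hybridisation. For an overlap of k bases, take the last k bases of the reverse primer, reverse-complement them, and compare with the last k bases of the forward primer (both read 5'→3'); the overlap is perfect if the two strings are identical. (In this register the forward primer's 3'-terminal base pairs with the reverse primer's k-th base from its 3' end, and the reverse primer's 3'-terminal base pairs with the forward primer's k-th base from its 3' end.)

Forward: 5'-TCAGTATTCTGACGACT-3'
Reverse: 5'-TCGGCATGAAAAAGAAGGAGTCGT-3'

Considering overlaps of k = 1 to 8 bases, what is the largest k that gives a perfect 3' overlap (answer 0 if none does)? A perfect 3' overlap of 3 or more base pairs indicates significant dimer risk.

Last 8 bases (5'→3') — forward …TGACGACT, reverse …GGAGTCGT.
Reverse complement of the reverse primer's last 8 bases: ACGACTCC; its first k bases are the reverse complement of the reverse primer's last k bases, so a perfect k-base overlap needs the forward primer's last k bases to equal them.
Comparing (forward last k vs required): k=1: T vs A ✗; k=2: CT vs AC ✗; k=3: ACT vs ACG ✗; k=4: GACT vs ACGA ✗; k=5: CGACT vs ACGAC ✗; k=6: ACGACT vs ACGACT ✓; k=7: GACGACT vs ACGACTC ✗; k=8: TGACGACT vs ACGACTCC ✗.
Only k = 6 is perfect, so the longest perfect 3' overlap is 6.

Longest perfect overlap: 6 complementary base pairs; significant dimer risk (threshold 3).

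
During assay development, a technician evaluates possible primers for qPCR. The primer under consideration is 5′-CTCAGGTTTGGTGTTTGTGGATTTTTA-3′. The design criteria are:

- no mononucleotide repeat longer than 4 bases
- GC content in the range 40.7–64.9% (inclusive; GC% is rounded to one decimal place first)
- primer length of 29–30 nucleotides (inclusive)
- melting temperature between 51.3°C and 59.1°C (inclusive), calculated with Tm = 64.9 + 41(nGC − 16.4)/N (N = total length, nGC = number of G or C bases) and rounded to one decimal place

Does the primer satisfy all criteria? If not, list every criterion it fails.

Fails: homopolymer run, GC content, length.

Base counts: A=3, T=14, G=8, C=2 (length 27).
homopolymer run: longest run = 5, exceeds 4 ✗
GC content: GC 10/27 = 37.0%, outside 40.7–64.9% ✗
length: length 27, outside 29–30 ✗
Tm: Tm = 64.9 + 41·(10 − 16.4)/27 = 55.2°C ✓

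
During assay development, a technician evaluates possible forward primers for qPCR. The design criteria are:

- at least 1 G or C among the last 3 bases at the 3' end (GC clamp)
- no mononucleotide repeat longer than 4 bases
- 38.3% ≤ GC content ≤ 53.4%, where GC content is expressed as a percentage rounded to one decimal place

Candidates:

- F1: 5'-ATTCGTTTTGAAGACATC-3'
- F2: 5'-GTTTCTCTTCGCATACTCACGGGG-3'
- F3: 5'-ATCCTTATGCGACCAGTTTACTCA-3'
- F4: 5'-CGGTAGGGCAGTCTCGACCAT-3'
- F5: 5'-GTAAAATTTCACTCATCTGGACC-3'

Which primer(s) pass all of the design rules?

F3 and F5.

F1 (18 nt, A=5 T=7 G=3 C=3): 3' end ATC has 1 G/C ✓; longest run = 4 ✓; GC 6/18 = 33.3%, outside 38.3–53.4% ✗ — fails.
F2 (24 nt, A=3 T=8 G=6 C=7): 3' end GGG has 3 G/C ✓; longest run = 4 ✓; GC 13/24 = 54.2%, outside 38.3–53.4% ✗ — fails.
F3 (24 nt, A=6 T=8 G=3 C=7): 3' end TCA has 1 G/C ✓; longest run = 3 ✓; GC 10/24 = 41.7% ✓ — passes.
F4 (21 nt, A=4 T=4 G=7 C=6): 3' end CAT has 1 G/C ✓; longest run = 3 ✓; GC 13/21 = 61.9%, outside 38.3–53.4% ✗ — fails.
F5 (23 nt, A=7 T=7 G=3 C=6): 3' end ACC has 2 G/C ✓; longest run = 4 ✓; GC 9/23 = 39.1% ✓ — passes.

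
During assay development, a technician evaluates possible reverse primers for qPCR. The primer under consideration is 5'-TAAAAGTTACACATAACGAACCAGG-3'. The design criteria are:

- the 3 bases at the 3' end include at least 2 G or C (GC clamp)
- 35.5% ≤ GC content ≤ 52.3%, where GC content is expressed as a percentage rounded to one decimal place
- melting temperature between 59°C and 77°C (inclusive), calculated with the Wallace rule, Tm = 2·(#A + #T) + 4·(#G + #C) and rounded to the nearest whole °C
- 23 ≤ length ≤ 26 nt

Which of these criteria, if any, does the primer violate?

Base counts: A=12, T=4, G=4, C=5 (length 25).
GC clamp: 3' end AGG has 2 G/C ✓
GC content: GC 9/25 = 36.0% ✓
Tm: Tm = 2·16 + 4·9 = 68°C ✓
length: length 25 ✓

Meets all criteria.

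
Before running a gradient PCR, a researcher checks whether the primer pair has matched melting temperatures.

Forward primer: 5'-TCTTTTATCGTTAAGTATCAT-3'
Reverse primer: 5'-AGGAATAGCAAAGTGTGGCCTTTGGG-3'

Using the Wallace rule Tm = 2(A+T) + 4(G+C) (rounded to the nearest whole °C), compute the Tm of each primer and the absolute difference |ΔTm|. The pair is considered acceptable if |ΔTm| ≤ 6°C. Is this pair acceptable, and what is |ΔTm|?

|ΔTm| = 26°C; the pair is not acceptable.

Forward: A=5 T=11 G=2 C=3 → Tm = 2·16 + 4·5 = 52°C.
Reverse: A=7 T=6 G=10 C=3 → Tm = 2·13 + 4·13 = 78°C.
|ΔTm| = |52 − 78| = 26°C, > 6°C.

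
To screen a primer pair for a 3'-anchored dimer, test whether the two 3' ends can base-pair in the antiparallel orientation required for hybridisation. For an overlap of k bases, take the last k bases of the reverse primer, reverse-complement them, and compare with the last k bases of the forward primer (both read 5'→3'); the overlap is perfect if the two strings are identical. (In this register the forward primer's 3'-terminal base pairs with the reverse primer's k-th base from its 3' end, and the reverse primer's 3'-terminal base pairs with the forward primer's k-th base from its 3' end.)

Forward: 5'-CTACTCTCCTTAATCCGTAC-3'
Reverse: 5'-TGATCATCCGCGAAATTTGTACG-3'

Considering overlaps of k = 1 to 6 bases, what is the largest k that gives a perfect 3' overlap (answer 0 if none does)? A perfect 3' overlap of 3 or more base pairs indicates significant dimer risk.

Longest perfect overlap: 5 complementary base pairs; significant dimer risk (threshold 3).

Last 6 bases (5'→3') — forward …CCGTAC, reverse …TGTACG.
Reverse complement of the reverse primer's last 6 bases: CGTACA; its first k bases are the reverse complement of the reverse primer's last k bases, so a perfect k-base overlap needs the forward primer's last k bases to equal them.
Comparing (forward last k vs required): k=1: C vs C ✓; k=2: AC vs CG ✗; k=3: TAC vs CGT ✗; k=4: GTAC vs CGTA ✗; k=5: CGTAC vs CGTAC ✓; k=6: CCGTAC vs CGTACA ✗.
Perfect overlaps at k = 1, 5; the largest is 5.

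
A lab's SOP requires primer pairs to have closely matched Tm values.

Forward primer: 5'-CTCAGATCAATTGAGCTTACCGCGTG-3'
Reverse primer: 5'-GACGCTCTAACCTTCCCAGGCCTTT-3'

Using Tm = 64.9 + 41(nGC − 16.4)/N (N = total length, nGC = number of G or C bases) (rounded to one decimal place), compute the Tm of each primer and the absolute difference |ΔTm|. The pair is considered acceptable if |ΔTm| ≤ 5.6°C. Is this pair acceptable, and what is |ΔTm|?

|ΔTm| = 1.5°C; the pair is acceptable.

Forward: G+C = 13, N = 26 → Tm = 64.9 + 41·(13 − 16.4)/26 = 59.5°C.
Reverse: G+C = 14, N = 25 → Tm = 64.9 + 41·(14 − 16.4)/25 = 61.0°C.
|ΔTm| = |59.5 − 61.0| = 1.5°C, ≤ 5.6°C.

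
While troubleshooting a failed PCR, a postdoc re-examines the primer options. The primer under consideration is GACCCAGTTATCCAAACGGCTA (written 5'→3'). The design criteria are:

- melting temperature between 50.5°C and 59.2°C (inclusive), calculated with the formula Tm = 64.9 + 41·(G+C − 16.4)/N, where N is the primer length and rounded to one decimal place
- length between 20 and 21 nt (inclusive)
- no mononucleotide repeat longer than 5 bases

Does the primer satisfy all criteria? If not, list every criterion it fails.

Fails: length.

Base counts: A=7, T=4, G=4, C=7 (length 22).
Tm: Tm = 64.9 + 41·(11 − 16.4)/22 = 54.8°C ✓
length: length 22, outside 20–21 ✗
homopolymer run: longest run = 3 ✓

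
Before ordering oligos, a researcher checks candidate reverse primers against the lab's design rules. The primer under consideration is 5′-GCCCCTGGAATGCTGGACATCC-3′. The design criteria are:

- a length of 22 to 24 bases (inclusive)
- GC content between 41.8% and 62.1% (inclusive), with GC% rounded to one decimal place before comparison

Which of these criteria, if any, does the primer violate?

Base counts: A=4, T=4, G=6, C=8 (length 22).
length: length 22 ✓
GC content: GC 14/22 = 63.6%, outside 41.8–62.1% ✗

Fails: GC content.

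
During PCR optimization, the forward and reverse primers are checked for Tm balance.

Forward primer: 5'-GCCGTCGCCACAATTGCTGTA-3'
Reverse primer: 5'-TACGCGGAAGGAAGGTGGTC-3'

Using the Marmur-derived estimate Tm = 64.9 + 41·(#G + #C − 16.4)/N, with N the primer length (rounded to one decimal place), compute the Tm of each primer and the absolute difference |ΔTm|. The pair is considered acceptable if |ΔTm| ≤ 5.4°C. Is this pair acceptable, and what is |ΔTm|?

Forward: G+C = 12, N = 21 → Tm = 64.9 + 41·(12 − 16.4)/21 = 56.3°C.
Reverse: G+C = 12, N = 20 → Tm = 64.9 + 41·(12 − 16.4)/20 = 55.9°C.
|ΔTm| = |56.3 − 55.9| = 0.4°C, ≤ 5.4°C.

|ΔTm| = 0.4°C; the pair is acceptable.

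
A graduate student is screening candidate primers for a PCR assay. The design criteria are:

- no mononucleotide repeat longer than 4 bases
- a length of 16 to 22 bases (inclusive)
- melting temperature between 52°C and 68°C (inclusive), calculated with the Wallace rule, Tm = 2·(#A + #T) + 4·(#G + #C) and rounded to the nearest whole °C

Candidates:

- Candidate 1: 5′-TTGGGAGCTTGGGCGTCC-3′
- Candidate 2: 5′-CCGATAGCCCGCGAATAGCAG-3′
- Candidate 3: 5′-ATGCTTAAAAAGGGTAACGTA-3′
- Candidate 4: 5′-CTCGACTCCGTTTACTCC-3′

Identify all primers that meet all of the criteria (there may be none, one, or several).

Candidate 1 (18 nt, A=1 T=5 G=8 C=4): longest run = 3 ✓; length 18 ✓; Tm = 2·6 + 4·12 = 60°C ✓ — passes.
Candidate 2 (21 nt, A=6 T=2 G=6 C=7): longest run = 3 ✓; length 21 ✓; Tm = 2·8 + 4·13 = 68°C ✓ — passes.
Candidate 3 (21 nt, A=9 T=5 G=5 C=2): longest run = 5, exceeds 4 ✗; length 21 ✓; Tm = 2·14 + 4·7 = 56°C ✓ — fails.
Candidate 4 (18 nt, A=2 T=6 G=2 C=8): longest run = 3 ✓; length 18 ✓; Tm = 2·8 + 4·10 = 56°C ✓ — passes.

Candidate 1, Candidate 2 and Candidate 4.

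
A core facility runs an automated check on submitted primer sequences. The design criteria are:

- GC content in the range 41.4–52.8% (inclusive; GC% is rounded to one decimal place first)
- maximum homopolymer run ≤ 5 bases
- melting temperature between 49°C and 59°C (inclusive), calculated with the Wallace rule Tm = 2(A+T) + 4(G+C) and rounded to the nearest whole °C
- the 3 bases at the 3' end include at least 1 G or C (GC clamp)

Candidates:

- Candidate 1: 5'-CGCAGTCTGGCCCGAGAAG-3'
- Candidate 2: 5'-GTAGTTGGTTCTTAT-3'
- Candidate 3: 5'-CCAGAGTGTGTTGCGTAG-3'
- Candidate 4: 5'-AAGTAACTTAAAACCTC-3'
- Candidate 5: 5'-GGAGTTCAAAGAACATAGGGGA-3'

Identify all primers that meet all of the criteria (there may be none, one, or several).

None of the candidates satisfy all criteria.

Candidate 1 (19 nt, A=4 T=2 G=7 C=6): GC 13/19 = 68.4%, outside 41.4–52.8% ✗; longest run = 3 ✓; Tm = 2·6 + 4·13 = 64°C, outside 49–59°C ✗; 3' end AAG has 1 G/C ✓ — fails.
Candidate 2 (15 nt, A=2 T=8 G=4 C=1): GC 5/15 = 33.3%, outside 41.4–52.8% ✗; longest run = 2 ✓; Tm = 2·10 + 4·5 = 40°C, outside 49–59°C ✗; 3' end TAT has 0 G/C, need ≥1 ✗ — fails.
Candidate 3 (18 nt, A=3 T=5 G=7 C=3): GC 10/18 = 55.6%, outside 41.4–52.8% ✗; longest run = 2 ✓; Tm = 2·8 + 4·10 = 56°C ✓; 3' end TAG has 1 G/C ✓ — fails.
Candidate 4 (17 nt, A=8 T=4 G=1 C=4): GC 5/17 = 29.4%, outside 41.4–52.8% ✗; longest run = 4 ✓; Tm = 2·12 + 4·5 = 44°C, outside 49–59°C ✗; 3' end CTC has 2 G/C ✓ — fails.
Candidate 5 (22 nt, A=9 T=3 G=8 C=2): GC 10/22 = 45.5% ✓; longest run = 4 ✓; Tm = 2·12 + 4·10 = 64°C, outside 49–59°C ✗; 3' end GGA has 2 G/C ✓ — fails.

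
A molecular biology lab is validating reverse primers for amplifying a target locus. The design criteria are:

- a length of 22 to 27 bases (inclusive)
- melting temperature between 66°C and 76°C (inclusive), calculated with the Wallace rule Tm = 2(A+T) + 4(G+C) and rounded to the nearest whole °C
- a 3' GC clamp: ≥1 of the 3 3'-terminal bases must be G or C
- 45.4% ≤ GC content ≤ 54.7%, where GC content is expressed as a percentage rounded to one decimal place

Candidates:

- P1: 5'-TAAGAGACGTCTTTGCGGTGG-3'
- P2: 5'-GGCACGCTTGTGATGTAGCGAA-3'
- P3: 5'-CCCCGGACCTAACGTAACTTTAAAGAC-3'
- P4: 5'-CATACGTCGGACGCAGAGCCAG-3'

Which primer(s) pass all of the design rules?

P2 only.

P1 (21 nt, A=4 T=6 G=8 C=3): length 21, outside 22–27 ✗; Tm = 2·10 + 4·11 = 64°C, outside 66–76°C ✗; 3' end TGG has 2 G/C ✓; GC 11/21 = 52.4% ✓ — fails.
P2 (22 nt, A=5 T=5 G=8 C=4): length 22 ✓; Tm = 2·10 + 4·12 = 68°C ✓; 3' end GAA has 1 G/C ✓; GC 12/22 = 54.5% ✓ — passes.
P3 (27 nt, A=9 T=5 G=4 C=9): length 27 ✓; Tm = 2·14 + 4·13 = 80°C, outside 66–76°C ✗; 3' end GAC has 2 G/C ✓; GC 13/27 = 48.1% ✓ — fails.
P4 (22 nt, A=6 T=2 G=7 C=7): length 22 ✓; Tm = 2·8 + 4·14 = 72°C ✓; 3' end CAG has 2 G/C ✓; GC 14/22 = 63.6%, outside 45.4–54.7% ✗ — fails.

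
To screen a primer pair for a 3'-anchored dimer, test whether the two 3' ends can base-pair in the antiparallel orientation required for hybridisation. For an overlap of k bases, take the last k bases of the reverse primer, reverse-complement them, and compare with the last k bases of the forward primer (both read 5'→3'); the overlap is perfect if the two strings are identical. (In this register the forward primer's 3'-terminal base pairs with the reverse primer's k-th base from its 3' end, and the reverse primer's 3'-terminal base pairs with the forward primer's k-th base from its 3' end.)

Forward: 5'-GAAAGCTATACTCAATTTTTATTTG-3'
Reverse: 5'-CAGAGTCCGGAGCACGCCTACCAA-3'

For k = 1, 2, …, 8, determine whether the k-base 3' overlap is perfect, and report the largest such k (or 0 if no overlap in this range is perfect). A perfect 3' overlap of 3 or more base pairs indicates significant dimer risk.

Last 8 bases (5'→3') — forward …TTTATTTG, reverse …CCTACCAA.
Reverse complement of the reverse primer's last 8 bases: TTGGTAGG; its first k bases are the reverse complement of the reverse primer's last k bases, so a perfect k-base overlap needs the forward primer's last k bases to equal them.
Comparing (forward last k vs required): k=1: G vs T ✗; k=2: TG vs TT ✗; k=3: TTG vs TTG ✓; k=4: TTTG vs TTGG ✗; k=5: ATTTG vs TTGGT ✗; k=6: TATTTG vs TTGGTA ✗; k=7: TTATTTG vs TTGGTAG ✗; k=8: TTTATTTG vs TTGGTAGG ✗.
Only k = 3 is perfect, so the longest perfect 3' overlap is 3.

Longest perfect overlap: 3 complementary base pairs; significant dimer risk (threshold 3).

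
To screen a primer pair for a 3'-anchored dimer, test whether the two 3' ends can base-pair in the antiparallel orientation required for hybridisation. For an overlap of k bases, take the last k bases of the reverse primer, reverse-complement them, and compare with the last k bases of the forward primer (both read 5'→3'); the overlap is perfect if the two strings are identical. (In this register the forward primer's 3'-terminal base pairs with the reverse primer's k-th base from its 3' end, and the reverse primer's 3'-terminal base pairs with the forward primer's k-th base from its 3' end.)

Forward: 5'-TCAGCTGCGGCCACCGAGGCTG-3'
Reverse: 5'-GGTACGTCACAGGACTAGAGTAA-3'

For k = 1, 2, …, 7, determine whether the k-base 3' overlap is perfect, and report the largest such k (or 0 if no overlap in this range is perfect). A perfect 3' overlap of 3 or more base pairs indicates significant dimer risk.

Longest perfect overlap: 0 complementary base pairs; below the dimer-risk threshold (threshold 3).

Last 7 bases (5'→3') — forward …GAGGCTG, reverse …AGAGTAA.
Reverse complement of the reverse primer's last 7 bases: TTACTCT; its first k bases are the reverse complement of the reverse primer's last k bases, so a perfect k-base overlap needs the forward primer's last k bases to equal them.
Comparing (forward last k vs required): k=1: G vs T ✗; k=2: TG vs TT ✗; k=3: CTG vs TTA ✗; k=4: GCTG vs TTAC ✗; k=5: GGCTG vs TTACT ✗; k=6: AGGCTG vs TTACTC ✗; k=7: GAGGCTG vs TTACTCT ✗.
No overlap length from 1 to 7 is perfect, so the longest perfect 3' overlap is 0.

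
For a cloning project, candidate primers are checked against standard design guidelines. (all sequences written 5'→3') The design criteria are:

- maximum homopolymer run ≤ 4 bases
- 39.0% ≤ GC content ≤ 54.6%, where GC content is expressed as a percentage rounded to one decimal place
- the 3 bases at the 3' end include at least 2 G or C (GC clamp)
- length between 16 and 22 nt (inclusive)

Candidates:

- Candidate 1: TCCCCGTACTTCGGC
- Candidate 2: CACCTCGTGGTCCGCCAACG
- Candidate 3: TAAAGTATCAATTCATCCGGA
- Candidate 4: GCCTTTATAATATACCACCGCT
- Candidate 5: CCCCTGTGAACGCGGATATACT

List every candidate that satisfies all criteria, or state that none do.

Candidate 1 (15 nt, A=1 T=4 G=3 C=7): longest run = 4 ✓; GC 10/15 = 66.7%, outside 39.0–54.6% ✗; 3' end GGC has 3 G/C ✓; length 15, outside 16–22 ✗ — fails.
Candidate 2 (20 nt, A=3 T=3 G=5 C=9): longest run = 2 ✓; GC 14/20 = 70.0%, outside 39.0–54.6% ✗; 3' end ACG has 2 G/C ✓; length 20 ✓ — fails.
Candidate 3 (21 nt, A=8 T=6 G=3 C=4): longest run = 3 ✓; GC 7/21 = 33.3%, outside 39.0–54.6% ✗; 3' end GGA has 2 G/C ✓; length 21 ✓ — fails.
Candidate 4 (22 nt, A=6 T=7 G=2 C=7): longest run = 3 ✓; GC 9/22 = 40.9% ✓; 3' end GCT has 2 G/C ✓; length 22 ✓ — passes.
Candidate 5 (22 nt, A=5 T=5 G=5 C=7): longest run = 4 ✓; GC 12/22 = 54.5% ✓; 3' end ACT has 1 G/C, need ≥2 ✗; length 22 ✓ — fails.

Candidate 4 only.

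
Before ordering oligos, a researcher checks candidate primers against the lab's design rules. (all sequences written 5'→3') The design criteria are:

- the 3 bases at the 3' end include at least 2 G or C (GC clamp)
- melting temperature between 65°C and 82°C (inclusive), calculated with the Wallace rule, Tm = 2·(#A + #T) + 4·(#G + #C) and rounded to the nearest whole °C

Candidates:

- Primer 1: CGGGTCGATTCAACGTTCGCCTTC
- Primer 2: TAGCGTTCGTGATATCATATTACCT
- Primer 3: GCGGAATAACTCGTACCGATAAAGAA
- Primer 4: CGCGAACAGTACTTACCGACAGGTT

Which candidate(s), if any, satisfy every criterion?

Primer 1 (24 nt, A=3 T=7 G=6 C=8): 3' end TTC has 1 G/C, need ≥2 ✗; Tm = 2·10 + 4·14 = 76°C ✓ — fails.
Primer 2 (25 nt, A=6 T=10 G=4 C=5): 3' end CCT has 2 G/C ✓; Tm = 2·16 + 4·9 = 68°C ✓ — passes.
Primer 3 (26 nt, A=11 T=4 G=6 C=5): 3' end GAA has 1 G/C, need ≥2 ✗; Tm = 2·15 + 4·11 = 74°C ✓ — fails.
Primer 4 (25 nt, A=7 T=5 G=6 C=7): 3' end GTT has 1 G/C, need ≥2 ✗; Tm = 2·12 + 4·13 = 76°C ✓ — fails.

Primer 2 only.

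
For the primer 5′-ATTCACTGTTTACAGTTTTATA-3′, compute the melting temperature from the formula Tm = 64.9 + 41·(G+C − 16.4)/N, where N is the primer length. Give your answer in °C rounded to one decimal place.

Base counts: A=6, T=11, G=2, C=3; G+C = 5, N = 22.
Tm = 64.9 + 41·(5 − 16.4)/22 = 64.9 + -467.40/22 = 43.7°C.

43.7°C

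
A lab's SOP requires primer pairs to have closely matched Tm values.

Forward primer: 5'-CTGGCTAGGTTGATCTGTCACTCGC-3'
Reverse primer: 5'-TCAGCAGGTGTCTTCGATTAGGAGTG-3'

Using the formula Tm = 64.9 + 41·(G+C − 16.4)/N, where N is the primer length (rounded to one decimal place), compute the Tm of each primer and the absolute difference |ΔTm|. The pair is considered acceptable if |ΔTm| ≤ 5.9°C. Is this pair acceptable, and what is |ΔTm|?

Forward: G+C = 14, N = 25 → Tm = 64.9 + 41·(14 − 16.4)/25 = 61.0°C.
Reverse: G+C = 13, N = 26 → Tm = 64.9 + 41·(13 − 16.4)/26 = 59.5°C.
|ΔTm| = |61.0 − 59.5| = 1.5°C, ≤ 5.9°C.

|ΔTm| = 1.5°C; the pair is acceptable.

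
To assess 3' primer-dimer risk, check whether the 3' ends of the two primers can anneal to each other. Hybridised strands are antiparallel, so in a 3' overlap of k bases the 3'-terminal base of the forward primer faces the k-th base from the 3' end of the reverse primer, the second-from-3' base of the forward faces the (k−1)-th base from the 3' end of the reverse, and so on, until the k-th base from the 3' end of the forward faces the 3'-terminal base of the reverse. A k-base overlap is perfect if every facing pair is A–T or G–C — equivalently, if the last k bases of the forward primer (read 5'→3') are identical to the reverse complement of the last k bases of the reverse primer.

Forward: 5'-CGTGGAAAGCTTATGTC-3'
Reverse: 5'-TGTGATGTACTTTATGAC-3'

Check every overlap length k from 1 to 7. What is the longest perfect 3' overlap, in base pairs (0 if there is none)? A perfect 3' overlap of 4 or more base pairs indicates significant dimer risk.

Longest perfect overlap: 3 complementary base pairs; below the dimer-risk threshold (threshold 4).

Last 7 bases (5'→3') — forward …TTATGTC, reverse …TTATGAC.
Reverse complement of the reverse primer's last 7 bases: GTCATAA; its first k bases are the reverse complement of the reverse primer's last k bases, so a perfect k-base overlap needs the forward primer's last k bases to equal them.
Comparing (forward last k vs required): k=1: C vs G ✗; k=2: TC vs GT ✗; k=3: GTC vs GTC ✓; k=4: TGTC vs GTCA ✗; k=5: ATGTC vs GTCAT ✗; k=6: TATGTC vs GTCATA ✗; k=7: TTATGTC vs GTCATAA ✗.
Only k = 3 is perfect, so the longest perfect 3' overlap is 3.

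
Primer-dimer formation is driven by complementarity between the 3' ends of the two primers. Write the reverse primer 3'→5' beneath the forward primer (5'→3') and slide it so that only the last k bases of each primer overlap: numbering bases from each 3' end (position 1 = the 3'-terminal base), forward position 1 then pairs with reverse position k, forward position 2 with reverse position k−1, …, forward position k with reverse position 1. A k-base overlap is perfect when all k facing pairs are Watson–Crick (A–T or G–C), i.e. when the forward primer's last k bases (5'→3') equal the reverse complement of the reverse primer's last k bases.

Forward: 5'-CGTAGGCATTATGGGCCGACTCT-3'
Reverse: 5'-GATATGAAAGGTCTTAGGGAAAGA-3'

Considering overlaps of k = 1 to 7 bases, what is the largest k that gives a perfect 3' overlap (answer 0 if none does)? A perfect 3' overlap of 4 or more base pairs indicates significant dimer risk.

Last 7 bases (5'→3') — forward …CGACTCT, reverse …GGAAAGA.
Reverse complement of the reverse primer's last 7 bases: TCTTTCC; its first k bases are the reverse complement of the reverse primer's last k bases, so a perfect k-base overlap needs the forward primer's last k bases to equal them.
Comparing (forward last k vs required): k=1: T vs T ✓; k=2: CT vs TC ✗; k=3: TCT vs TCT ✓; k=4: CTCT vs TCTT ✗; k=5: ACTCT vs TCTTT ✗; k=6: GACTCT vs TCTTTC ✗; k=7: CGACTCT vs TCTTTCC ✗.
Perfect overlaps at k = 1, 3; the largest is 3.

Longest perfect overlap: 3 complementary base pairs; below the dimer-risk threshold (threshold 4).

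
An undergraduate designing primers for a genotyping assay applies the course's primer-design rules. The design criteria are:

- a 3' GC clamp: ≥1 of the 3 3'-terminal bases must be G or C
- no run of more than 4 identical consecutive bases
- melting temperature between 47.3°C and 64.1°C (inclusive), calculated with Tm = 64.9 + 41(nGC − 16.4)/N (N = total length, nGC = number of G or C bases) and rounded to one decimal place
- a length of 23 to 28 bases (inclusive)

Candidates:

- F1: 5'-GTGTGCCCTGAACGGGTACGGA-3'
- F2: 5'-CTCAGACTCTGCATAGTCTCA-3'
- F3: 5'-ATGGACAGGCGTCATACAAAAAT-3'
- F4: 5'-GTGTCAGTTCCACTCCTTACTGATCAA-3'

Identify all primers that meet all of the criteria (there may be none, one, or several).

F4 only.

F1 (22 nt, A=4 T=4 G=9 C=5): 3' end GGA has 2 G/C ✓; longest run = 3 ✓; Tm = 64.9 + 41·(14 − 16.4)/22 = 60.4°C ✓; length 22, outside 23–28 ✗ — fails.
F2 (21 nt, A=5 T=6 G=3 C=7): 3' end TCA has 1 G/C ✓; longest run = 1 ✓; Tm = 64.9 + 41·(10 − 16.4)/21 = 52.4°C ✓; length 21, outside 23–28 ✗ — fails.
F3 (23 nt, A=10 T=4 G=5 C=4): 3' end AAT has 0 G/C, need ≥1 ✗; longest run = 5, exceeds 4 ✗; Tm = 64.9 + 41·(9 − 16.4)/23 = 51.7°C ✓; length 23 ✓ — fails.
F4 (27 nt, A=6 T=9 G=4 C=8): 3' end CAA has 1 G/C ✓; longest run = 2 ✓; Tm = 64.9 + 41·(12 − 16.4)/27 = 58.2°C ✓; length 27 ✓ — passes.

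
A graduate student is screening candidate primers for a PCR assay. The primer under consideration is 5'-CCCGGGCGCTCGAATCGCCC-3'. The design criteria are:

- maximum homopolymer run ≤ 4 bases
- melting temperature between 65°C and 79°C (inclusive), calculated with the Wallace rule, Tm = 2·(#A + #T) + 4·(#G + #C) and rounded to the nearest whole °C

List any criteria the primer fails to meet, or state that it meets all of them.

Base counts: A=2, T=2, G=6, C=10 (length 20).
homopolymer run: longest run = 3 ✓
Tm: Tm = 2·4 + 4·16 = 72°C ✓

Meets all criteria.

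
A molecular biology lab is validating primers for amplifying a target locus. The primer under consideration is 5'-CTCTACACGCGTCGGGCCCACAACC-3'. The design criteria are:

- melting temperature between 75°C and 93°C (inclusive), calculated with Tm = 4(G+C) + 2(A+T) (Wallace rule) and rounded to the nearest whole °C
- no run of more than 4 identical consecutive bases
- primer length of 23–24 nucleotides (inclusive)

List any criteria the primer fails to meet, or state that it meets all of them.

Fails: length.

Base counts: A=5, T=3, G=5, C=12 (length 25).
Tm: Tm = 2·8 + 4·17 = 84°C ✓
homopolymer run: longest run = 3 ✓
length: length 25, outside 23–24 ✗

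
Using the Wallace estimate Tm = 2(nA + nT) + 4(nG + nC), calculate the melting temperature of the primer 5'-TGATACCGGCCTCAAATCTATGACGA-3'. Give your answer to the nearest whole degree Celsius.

Base counts: A=8, T=6, G=5, C=7 (length 26).
Tm = 2·(8+6) + 4·(5+7) = 2·14 + 4·12 = 28 + 48 = 76°C.

76°C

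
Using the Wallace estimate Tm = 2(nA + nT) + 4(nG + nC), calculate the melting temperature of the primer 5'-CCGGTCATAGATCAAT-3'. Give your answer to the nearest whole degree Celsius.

46°C

Base counts: A=5, T=4, G=3, C=4 (length 16).
Tm = 2·(5+4) + 4·(3+4) = 2·9 + 4·7 = 18 + 28 = 46°C.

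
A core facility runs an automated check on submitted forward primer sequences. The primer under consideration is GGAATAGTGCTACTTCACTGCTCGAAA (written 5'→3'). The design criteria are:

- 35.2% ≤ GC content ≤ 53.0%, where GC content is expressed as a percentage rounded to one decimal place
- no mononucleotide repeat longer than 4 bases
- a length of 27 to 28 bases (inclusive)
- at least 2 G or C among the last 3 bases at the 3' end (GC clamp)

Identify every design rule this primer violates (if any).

Fails: GC clamp.

Base counts: A=8, T=7, G=6, C=6 (length 27).
GC content: GC 12/27 = 44.4% ✓
homopolymer run: longest run = 3 ✓
length: length 27 ✓
GC clamp: 3' end AAA has 0 G/C, need ≥2 ✗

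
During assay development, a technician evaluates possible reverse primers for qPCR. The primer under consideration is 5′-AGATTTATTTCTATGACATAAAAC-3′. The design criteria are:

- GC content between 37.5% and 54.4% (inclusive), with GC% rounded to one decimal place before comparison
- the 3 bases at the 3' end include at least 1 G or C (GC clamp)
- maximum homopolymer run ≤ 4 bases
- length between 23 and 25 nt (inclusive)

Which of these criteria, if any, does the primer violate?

Fails: GC content.

Base counts: A=10, T=9, G=2, C=3 (length 24).
GC content: GC 5/24 = 20.8%, outside 37.5–54.4% ✗
GC clamp: 3' end AAC has 1 G/C ✓
homopolymer run: longest run = 4 ✓
length: length 24 ✓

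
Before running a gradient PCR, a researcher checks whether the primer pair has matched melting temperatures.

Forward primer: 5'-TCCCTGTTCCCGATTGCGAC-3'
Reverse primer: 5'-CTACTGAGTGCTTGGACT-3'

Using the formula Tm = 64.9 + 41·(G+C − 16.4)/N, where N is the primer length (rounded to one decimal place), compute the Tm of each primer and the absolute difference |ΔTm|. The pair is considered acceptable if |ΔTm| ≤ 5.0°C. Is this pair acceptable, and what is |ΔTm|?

Forward: G+C = 12, N = 20 → Tm = 64.9 + 41·(12 − 16.4)/20 = 55.9°C.
Reverse: G+C = 9, N = 18 → Tm = 64.9 + 41·(9 − 16.4)/18 = 48.0°C.
|ΔTm| = |55.9 − 48.0| = 7.9°C, > 5.0°C.

|ΔTm| = 7.9°C; the pair is not acceptable.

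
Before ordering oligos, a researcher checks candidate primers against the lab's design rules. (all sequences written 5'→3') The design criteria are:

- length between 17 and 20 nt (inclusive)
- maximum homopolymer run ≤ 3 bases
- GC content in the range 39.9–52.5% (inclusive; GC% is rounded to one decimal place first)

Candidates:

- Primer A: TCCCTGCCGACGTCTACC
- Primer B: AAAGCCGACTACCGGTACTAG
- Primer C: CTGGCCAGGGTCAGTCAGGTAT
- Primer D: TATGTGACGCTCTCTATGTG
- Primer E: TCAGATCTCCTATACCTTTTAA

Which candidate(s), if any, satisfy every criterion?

Primer D only.

Primer A (18 nt, A=2 T=4 G=3 C=9): length 18 ✓; longest run = 3 ✓; GC 12/18 = 66.7%, outside 39.9–52.5% ✗ — fails.
Primer B (21 nt, A=7 T=3 G=5 C=6): length 21, outside 17–20 ✗; longest run = 3 ✓; GC 11/21 = 52.4% ✓ — fails.
Primer C (22 nt, A=4 T=5 G=8 C=5): length 22, outside 17–20 ✗; longest run = 3 ✓; GC 13/22 = 59.1%, outside 39.9–52.5% ✗ — fails.
Primer D (20 nt, A=3 T=8 G=5 C=4): length 20 ✓; longest run = 1 ✓; GC 9/20 = 45.0% ✓ — passes.
Primer E (22 nt, A=6 T=9 G=1 C=6): length 22, outside 17–20 ✗; longest run = 4, exceeds 3 ✗; GC 7/22 = 31.8%, outside 39.9–52.5% ✗ — fails.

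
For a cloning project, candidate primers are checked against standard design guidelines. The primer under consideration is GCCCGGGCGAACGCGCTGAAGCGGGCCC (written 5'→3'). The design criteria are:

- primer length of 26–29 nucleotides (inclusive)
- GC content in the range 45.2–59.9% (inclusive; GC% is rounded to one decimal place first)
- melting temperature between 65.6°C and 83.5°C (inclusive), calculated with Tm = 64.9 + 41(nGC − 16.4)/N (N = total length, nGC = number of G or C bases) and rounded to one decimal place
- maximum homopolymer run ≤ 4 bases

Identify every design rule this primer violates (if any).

Fails: GC content.

Base counts: A=4, T=1, G=12, C=11 (length 28).
length: length 28 ✓
GC content: GC 23/28 = 82.1%, outside 45.2–59.9% ✗
Tm: Tm = 64.9 + 41·(23 − 16.4)/28 = 74.6°C ✓
homopolymer run: longest run = 3 ✓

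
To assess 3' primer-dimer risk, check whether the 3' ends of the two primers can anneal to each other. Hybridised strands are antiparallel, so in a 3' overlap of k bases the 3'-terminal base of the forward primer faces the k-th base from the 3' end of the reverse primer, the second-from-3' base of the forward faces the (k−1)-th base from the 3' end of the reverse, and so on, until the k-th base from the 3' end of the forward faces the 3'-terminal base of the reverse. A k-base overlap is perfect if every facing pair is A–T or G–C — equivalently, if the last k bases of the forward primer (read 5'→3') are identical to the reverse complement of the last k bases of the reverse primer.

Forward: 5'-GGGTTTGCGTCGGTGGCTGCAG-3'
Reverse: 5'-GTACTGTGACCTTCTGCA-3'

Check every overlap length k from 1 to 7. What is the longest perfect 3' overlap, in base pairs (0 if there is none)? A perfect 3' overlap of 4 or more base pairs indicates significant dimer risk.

Longest perfect overlap: 5 complementary base pairs; significant dimer risk (threshold 4).

Last 7 bases (5'→3') — forward …GCTGCAG, reverse …TTCTGCA.
Reverse complement of the reverse primer's last 7 bases: TGCAGAA; its first k bases are the reverse complement of the reverse primer's last k bases, so a perfect k-base overlap needs the forward primer's last k bases to equal them.
Comparing (forward last k vs required): k=1: G vs T ✗; k=2: AG vs TG ✗; k=3: CAG vs TGC ✗; k=4: GCAG vs TGCA ✗; k=5: TGCAG vs TGCAG ✓; k=6: CTGCAG vs TGCAGA ✗; k=7: GCTGCAG vs TGCAGAA ✗.
Only k = 5 is perfect, so the longest perfect 3' overlap is 5.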